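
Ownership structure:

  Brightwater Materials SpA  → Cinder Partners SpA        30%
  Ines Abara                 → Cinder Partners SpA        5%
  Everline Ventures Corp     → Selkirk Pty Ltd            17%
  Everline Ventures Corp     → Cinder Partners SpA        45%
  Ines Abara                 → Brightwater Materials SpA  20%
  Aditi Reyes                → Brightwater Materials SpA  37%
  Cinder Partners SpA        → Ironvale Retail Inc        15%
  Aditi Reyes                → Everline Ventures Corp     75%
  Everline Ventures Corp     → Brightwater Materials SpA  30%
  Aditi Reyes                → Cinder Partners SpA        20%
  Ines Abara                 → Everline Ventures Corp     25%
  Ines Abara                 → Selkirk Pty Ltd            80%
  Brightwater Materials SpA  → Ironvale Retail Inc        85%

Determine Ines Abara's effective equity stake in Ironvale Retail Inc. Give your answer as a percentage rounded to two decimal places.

27.05%

Ines reaches Ironvale along 6 paths.
Via Everline → Cinder: 25% × 45% × 15% = 1.6875%.
Via Brightwater → Cinder: 20% × 30% × 15% = 0.9%.
Via Everline → Brightwater → Cinder: 25% × 30% × 30% × 15% = 0.3375%.
Via Cinder: 5% × 15% = 0.75%.
Via Brightwater: 20% × 85% = 17%.
Via Everline → Brightwater: 25% × 30% × 85% = 6.375%.
Total: 1.6875% + 0.9% + 0.3375% + 0.75% + 17% + 6.375% = 27.05%.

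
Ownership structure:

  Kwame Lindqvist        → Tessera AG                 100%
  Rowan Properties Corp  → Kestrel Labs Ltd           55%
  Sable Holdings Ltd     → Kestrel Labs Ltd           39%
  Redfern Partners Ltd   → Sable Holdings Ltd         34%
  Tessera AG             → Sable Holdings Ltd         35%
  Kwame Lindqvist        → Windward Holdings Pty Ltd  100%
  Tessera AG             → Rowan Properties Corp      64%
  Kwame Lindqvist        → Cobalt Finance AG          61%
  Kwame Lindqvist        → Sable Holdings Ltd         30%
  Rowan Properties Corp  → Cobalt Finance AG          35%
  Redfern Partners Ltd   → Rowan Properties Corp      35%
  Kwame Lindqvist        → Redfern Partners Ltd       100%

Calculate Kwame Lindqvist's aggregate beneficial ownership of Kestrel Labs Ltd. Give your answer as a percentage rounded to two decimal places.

93.06%

Kwame reaches Kestrel along 5 paths.
Via Redfern → Rowan: 100% × 35% × 55% = 19.25%.
Via Tessera → Rowan: 100% × 64% × 55% = 35.2%.
Via Sable: 30% × 39% = 11.7%.
Via Tessera → Sable: 100% × 35% × 39% = 13.65%.
Via Redfern → Sable: 100% × 34% × 39% = 13.26%.
Total: 19.25% + 35.2% + 11.7% + 13.65% + 13.26% = 93.06%.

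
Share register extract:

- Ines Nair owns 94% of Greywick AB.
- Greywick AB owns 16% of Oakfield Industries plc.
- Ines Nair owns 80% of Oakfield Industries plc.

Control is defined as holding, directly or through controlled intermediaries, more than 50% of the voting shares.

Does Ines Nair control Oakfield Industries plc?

Yes

Ines holds 94% of Greywick, so Ines controls Greywick.
Ines and Greywick together hold 80% + 16% = 96% of Oakfield, so Ines controls Oakfield.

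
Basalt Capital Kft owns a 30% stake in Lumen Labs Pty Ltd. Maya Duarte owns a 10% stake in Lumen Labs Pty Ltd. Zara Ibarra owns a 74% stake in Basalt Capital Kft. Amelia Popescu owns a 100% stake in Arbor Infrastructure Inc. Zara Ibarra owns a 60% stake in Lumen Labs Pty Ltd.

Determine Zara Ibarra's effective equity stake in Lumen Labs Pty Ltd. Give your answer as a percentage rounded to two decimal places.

82.20%

Zara reaches Lumen along 2 paths.
Via Basalt: 74% × 30% = 22.2%.
Direct stake: 60% = 60%.
Total: 22.2% + 60% = 82.2%.
Rounded: 82.20%.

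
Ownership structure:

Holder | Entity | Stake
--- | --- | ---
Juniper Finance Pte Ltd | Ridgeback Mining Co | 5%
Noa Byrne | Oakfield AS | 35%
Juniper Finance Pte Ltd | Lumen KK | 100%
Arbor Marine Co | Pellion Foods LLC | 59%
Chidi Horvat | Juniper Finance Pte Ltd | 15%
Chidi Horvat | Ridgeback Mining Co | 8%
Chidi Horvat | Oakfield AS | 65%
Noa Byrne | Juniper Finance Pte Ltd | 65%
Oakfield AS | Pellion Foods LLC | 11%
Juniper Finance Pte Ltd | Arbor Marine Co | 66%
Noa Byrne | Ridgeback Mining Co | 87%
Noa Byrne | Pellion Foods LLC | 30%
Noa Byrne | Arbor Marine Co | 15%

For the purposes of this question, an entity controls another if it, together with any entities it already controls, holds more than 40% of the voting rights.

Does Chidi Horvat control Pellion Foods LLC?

No

Chidi holds 65% of Oakfield, so Chidi controls Oakfield.
In Pellion, Chidi's side holds only 11%, not > 40%.
So Chidi does not control Pellion.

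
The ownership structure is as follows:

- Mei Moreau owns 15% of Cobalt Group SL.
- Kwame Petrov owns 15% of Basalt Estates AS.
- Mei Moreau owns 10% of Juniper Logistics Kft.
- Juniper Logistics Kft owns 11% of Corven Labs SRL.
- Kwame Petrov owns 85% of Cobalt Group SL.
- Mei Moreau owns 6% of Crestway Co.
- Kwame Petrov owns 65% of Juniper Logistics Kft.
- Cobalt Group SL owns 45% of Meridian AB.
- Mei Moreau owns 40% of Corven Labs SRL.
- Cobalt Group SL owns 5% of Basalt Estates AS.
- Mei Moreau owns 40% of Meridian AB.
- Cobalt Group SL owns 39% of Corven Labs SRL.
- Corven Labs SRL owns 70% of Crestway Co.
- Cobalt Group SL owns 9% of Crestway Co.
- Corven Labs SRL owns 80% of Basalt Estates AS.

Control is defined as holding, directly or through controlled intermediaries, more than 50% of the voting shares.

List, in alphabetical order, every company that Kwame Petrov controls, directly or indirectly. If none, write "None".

Cobalt Group SL, Juniper Logistics Kft

Kwame holds 85% of Cobalt, so Kwame controls Cobalt.
Kwame holds 65% of Juniper, so Kwame controls Juniper.
No other company's threshold is met.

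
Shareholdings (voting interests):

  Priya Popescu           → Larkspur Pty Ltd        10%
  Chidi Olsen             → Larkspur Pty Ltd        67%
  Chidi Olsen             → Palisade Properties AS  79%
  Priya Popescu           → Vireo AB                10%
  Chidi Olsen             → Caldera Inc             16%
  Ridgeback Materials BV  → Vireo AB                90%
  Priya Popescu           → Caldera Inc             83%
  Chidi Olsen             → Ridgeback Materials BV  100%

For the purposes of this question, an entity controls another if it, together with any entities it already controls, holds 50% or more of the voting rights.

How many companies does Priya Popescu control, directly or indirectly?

Priya holds 83% of Caldera, so Priya controls Caldera.
No other company's threshold is met.
Priya controls 1 company.

1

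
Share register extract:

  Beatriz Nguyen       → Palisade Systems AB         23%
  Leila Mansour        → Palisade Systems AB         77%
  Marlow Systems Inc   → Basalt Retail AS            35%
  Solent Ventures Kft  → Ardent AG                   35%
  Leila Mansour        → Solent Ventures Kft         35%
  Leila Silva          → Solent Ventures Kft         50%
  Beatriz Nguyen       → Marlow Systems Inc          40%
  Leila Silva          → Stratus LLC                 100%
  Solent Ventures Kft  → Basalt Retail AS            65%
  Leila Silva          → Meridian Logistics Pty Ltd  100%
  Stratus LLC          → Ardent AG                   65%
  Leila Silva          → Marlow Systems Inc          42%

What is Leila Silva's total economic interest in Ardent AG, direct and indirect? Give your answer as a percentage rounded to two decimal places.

Leila Silva reaches Ardent along 2 paths.
Via Solent: 50% × 35% = 17.5%.
Via Stratus: 100% × 65% = 65%.
Total: 17.5% + 65% = 82.5%.
Rounded: 82.50%.

82.50%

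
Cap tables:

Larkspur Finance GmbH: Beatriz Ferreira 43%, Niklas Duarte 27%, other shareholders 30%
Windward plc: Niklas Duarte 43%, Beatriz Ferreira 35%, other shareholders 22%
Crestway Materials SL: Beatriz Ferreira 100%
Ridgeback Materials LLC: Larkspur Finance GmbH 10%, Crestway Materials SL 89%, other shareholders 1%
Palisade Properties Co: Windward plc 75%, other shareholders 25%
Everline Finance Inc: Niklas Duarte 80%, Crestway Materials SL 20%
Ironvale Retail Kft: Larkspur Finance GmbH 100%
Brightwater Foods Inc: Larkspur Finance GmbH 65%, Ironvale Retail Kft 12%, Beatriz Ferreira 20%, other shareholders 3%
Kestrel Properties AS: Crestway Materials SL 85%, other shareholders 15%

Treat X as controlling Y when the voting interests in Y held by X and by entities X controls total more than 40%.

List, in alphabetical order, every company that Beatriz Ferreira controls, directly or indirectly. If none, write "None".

Beatriz holds 43% of Larkspur, so Beatriz controls Larkspur.
Beatriz holds 100% of Crestway, so Beatriz controls Crestway.
Larkspur and Crestway together hold 10% + 89% = 99% of Ridgeback, so Beatriz controls Ridgeback.
Larkspur holds 100% of Ironvale, so Beatriz controls Ironvale.
Larkspur and Ironvale and Beatriz together hold 65% + 12% + 20% = 97% of Brightwater, so Beatriz controls Brightwater.
Crestway holds 85% of Kestrel, so Beatriz controls Kestrel.
No other company's threshold is met.

Brightwater Foods Inc, Crestway Materials SL, Ironvale Retail Kft, Kestrel Properties AS, Larkspur Finance GmbH, Ridgeback Materials LLC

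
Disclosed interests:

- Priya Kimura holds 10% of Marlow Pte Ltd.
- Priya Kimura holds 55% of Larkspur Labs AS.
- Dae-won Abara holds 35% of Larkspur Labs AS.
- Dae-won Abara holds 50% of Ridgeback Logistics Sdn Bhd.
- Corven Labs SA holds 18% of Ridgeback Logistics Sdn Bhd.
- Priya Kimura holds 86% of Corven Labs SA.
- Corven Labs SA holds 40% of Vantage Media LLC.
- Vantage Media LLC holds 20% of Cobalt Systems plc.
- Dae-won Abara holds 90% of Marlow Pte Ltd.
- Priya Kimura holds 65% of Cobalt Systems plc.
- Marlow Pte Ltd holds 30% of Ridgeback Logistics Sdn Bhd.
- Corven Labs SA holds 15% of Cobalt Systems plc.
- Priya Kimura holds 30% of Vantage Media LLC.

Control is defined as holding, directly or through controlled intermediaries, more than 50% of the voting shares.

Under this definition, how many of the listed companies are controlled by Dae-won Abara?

2

Dae-won holds 90% of Marlow, so Dae-won controls Marlow.
Marlow and Dae-won together hold 30% + 50% = 80% of Ridgeback, so Dae-won controls Ridgeback.
No other company's threshold is met.
Dae-won controls 2 companies.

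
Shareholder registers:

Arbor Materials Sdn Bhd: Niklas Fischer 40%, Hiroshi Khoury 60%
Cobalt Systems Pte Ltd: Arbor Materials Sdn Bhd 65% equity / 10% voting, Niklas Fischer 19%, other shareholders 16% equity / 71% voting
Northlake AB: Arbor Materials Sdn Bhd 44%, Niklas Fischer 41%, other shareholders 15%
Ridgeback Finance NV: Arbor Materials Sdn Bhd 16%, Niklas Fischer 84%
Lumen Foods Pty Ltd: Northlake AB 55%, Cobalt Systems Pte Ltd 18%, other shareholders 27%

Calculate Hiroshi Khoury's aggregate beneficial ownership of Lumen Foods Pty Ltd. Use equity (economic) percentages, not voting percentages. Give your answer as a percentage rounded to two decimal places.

Hiroshi reaches Lumen along 2 paths.
Via Arbor → Northlake: 60% × 44% × 55% = 14.52%.
Via Arbor → Cobalt: 60% × 65% × 18% = 7.02%.
Total: 14.52% + 7.02% = 21.54%.

21.54%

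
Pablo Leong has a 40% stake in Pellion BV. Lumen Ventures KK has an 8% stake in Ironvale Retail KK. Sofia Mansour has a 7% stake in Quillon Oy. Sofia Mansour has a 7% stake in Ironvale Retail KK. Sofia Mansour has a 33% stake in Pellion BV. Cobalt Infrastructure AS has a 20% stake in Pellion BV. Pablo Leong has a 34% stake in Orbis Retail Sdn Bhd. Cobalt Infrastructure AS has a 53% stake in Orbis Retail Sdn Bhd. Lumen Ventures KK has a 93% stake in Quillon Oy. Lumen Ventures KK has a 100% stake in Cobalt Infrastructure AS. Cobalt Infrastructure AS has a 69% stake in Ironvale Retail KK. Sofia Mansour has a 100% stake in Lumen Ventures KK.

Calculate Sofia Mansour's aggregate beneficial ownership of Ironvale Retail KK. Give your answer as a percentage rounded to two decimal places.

Sofia reaches Ironvale along 3 paths.
Via Lumen: 100% × 8% = 8%.
Via Lumen → Cobalt: 100% × 100% × 69% = 69%.
Direct stake: 7% = 7%.
Total: 8% + 69% + 7% = 84%.
Rounded: 84.00%.

84.00%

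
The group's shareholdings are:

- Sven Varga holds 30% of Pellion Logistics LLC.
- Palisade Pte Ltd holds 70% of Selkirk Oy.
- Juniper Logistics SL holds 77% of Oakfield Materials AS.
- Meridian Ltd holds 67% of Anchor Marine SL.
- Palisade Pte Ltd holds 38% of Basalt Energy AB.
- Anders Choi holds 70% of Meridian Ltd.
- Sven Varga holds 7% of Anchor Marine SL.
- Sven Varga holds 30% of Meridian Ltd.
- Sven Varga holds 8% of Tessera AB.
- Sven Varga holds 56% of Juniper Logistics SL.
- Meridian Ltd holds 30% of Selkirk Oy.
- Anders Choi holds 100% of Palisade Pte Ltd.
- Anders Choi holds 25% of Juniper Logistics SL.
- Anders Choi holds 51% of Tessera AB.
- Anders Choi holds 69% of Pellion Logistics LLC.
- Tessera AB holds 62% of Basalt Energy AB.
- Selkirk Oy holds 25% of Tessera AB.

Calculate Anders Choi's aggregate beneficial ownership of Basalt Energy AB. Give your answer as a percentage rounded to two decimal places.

83.73%

Anders reaches Basalt along 4 paths.
Via Palisade: 100% × 38% = 38%.
Via Meridian → Selkirk → Tessera: 70% × 30% × 25% × 62% = 3.255%.
Via Palisade → Selkirk → Tessera: 100% × 70% × 25% × 62% = 10.85%.
Via Tessera: 51% × 62% = 31.62%.
Total: 38% + 3.255% + 10.85% + 31.62% = 83.725%.
Rounded: 83.73%.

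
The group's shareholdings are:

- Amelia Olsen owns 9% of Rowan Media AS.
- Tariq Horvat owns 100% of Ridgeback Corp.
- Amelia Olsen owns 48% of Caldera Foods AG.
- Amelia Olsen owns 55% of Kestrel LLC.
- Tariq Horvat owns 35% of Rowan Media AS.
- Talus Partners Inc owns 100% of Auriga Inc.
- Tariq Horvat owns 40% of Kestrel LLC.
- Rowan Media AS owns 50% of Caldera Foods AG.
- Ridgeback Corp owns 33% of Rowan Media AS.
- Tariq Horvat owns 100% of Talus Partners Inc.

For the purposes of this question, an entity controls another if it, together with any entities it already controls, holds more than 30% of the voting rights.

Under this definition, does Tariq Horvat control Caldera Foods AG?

Yes

Tariq holds 100% of Ridgeback, so Tariq controls Ridgeback.
Ridgeback and Tariq together hold 33% + 35% = 68% of Rowan, so Tariq controls Rowan.
Rowan holds 50% of Caldera, so Tariq controls Caldera.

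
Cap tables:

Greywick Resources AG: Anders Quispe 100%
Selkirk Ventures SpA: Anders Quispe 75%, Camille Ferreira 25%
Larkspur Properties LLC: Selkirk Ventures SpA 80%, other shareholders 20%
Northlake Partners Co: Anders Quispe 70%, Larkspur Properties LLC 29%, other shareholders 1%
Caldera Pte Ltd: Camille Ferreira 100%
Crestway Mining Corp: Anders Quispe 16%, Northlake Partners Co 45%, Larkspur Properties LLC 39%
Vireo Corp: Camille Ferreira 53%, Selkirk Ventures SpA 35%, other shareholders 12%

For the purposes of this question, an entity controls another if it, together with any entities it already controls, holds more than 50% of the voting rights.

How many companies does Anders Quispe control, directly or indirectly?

5

Anders holds 100% of Greywick, so Anders controls Greywick.
Anders holds 75% of Selkirk, so Anders controls Selkirk.
Selkirk holds 80% of Larkspur, so Anders controls Larkspur.
Anders and Larkspur together hold 70% + 29% = 99% of Northlake, so Anders controls Northlake.
Anders and Northlake and Larkspur together hold 16% + 45% + 39% = 100% of Crestway, so Anders controls Crestway.
No other company's threshold is met.
Anders controls 5 companies.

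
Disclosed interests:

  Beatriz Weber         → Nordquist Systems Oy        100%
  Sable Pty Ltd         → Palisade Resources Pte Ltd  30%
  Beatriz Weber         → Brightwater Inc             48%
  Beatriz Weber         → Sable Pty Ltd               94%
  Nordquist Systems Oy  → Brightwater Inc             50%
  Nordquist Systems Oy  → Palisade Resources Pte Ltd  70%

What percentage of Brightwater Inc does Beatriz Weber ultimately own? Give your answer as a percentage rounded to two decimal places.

98.00%

Beatriz reaches Brightwater along 2 paths.
Direct stake: 48% = 48%.
Via Nordquist: 100% × 50% = 50%.
Total: 48% + 50% = 98%.
Rounded: 98.00%.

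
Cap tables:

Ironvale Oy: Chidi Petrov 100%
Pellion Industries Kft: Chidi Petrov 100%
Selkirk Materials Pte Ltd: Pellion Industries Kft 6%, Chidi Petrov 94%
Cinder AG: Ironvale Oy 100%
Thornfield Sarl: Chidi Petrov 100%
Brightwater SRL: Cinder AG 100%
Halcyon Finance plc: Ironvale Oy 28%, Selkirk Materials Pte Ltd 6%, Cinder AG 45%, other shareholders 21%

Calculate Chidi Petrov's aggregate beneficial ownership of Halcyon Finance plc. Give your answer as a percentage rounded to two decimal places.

79.00%

Chidi reaches Halcyon along 4 paths.
Via Ironvale: 100% × 28% = 28%.
Via Pellion → Selkirk: 100% × 6% × 6% = 0.36%.
Via Selkirk: 94% × 6% = 5.64%.
Via Ironvale → Cinder: 100% × 100% × 45% = 45%.
Total: 28% + 0.36% + 5.64% + 45% = 79%.
Rounded: 79.00%.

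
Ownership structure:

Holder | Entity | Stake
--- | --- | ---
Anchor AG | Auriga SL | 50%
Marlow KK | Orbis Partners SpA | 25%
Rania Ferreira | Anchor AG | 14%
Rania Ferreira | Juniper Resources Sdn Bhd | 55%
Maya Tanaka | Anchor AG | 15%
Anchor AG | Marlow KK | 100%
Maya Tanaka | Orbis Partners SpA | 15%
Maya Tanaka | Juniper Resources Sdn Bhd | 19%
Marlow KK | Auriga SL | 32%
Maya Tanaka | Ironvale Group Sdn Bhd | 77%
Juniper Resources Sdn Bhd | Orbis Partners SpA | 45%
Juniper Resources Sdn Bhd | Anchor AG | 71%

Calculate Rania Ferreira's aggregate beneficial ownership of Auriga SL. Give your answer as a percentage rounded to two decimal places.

43.50%

Rania reaches Auriga along 4 paths.
Via Juniper → Anchor → Marlow: 55% × 71% × 100% × 32% = 12.496%.
Via Anchor → Marlow: 14% × 100% × 32% = 4.48%.
Via Juniper → Anchor: 55% × 71% × 50% = 19.525%.
Via Anchor: 14% × 50% = 7%.
Total: 12.496% + 4.48% + 19.525% + 7% = 43.501%.
Rounded: 43.50%.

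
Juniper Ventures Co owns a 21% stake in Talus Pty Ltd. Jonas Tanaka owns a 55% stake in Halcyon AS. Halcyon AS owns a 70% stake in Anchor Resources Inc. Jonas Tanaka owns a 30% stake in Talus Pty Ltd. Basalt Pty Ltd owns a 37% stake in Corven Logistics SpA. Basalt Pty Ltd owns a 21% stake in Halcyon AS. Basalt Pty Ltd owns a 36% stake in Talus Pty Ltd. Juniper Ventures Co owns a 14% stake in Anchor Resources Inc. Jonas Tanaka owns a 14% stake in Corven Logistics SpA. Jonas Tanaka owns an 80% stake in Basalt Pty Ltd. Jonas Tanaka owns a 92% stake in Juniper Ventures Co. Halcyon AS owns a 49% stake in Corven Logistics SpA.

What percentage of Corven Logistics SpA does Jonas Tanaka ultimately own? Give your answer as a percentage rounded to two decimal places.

78.78%

Jonas reaches Corven along 4 paths.
Direct stake: 14% = 14%.
Via Halcyon: 55% × 49% = 26.95%.
Via Basalt → Halcyon: 80% × 21% × 49% = 8.232%.
Via Basalt: 80% × 37% = 29.6%.
Total: 14% + 26.95% + 8.232% + 29.6% = 78.782%.
Rounded: 78.78%.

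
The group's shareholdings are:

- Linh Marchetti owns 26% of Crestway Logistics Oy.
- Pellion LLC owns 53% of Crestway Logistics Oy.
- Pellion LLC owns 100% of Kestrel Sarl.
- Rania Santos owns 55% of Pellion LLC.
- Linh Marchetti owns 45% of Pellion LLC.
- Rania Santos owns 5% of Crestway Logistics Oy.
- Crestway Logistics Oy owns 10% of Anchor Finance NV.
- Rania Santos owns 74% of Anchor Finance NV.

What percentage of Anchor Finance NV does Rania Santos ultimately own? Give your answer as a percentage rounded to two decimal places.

77.42%

Rania reaches Anchor along 3 paths.
Direct stake: 74% = 74%.
Via Crestway: 5% × 10% = 0.5%.
Via Pellion → Crestway: 55% × 53% × 10% = 2.915%.
Total: 74% + 0.5% + 2.915% = 77.415%.
Rounded: 77.42%.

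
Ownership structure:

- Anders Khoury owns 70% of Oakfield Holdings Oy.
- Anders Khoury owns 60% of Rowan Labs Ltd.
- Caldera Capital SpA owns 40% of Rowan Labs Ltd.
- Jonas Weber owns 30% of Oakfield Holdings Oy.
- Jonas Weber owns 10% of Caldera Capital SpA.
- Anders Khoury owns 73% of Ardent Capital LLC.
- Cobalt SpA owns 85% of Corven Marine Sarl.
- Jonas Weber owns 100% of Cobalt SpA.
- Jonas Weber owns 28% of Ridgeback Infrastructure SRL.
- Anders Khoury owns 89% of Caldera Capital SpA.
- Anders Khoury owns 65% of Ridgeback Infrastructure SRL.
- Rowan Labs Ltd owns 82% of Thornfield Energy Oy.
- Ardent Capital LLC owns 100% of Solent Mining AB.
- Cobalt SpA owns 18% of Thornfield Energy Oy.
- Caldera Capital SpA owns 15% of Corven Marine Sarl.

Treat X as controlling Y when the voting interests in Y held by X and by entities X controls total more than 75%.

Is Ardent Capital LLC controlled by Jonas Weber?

No

Jonas holds 100% of Cobalt, so Jonas controls Cobalt.
Cobalt holds 85% of Corven, so Jonas controls Corven.
Neither Jonas nor any entity Jonas controls holds any voting interest in Ardent.
So Jonas does not control Ardent.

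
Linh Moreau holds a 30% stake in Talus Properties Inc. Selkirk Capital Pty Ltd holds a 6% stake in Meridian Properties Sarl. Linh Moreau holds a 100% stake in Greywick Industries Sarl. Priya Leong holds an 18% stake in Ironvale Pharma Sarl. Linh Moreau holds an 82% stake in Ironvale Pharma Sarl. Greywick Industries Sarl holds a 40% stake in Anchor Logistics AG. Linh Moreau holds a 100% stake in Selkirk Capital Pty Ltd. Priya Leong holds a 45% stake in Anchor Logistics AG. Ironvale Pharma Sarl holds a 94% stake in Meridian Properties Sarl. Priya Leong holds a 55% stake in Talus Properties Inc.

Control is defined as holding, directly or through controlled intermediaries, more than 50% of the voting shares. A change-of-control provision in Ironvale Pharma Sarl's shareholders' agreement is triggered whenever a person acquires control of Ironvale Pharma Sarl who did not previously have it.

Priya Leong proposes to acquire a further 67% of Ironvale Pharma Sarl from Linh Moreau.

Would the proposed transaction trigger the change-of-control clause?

The purchase adds only to Priya's holdings (Linh's stake shrinks), so Priya is the only person who could newly come to control Ironvale.
Priya holds 55% of Talus, so Priya controls Talus.
In Ironvale, Priya's side holds only 18%, not > 50%.
So before the transaction, Priya does not control Ironvale.
After the purchase, Priya's direct stake in Ironvale rises to 18% + 67% = 85%, and Linh's stake falls to 15%.
Priya holds 85% of Ironvale, so Priya controls Ironvale.
Priya did not control Ironvale before and does after, so the clause is triggered.

Yes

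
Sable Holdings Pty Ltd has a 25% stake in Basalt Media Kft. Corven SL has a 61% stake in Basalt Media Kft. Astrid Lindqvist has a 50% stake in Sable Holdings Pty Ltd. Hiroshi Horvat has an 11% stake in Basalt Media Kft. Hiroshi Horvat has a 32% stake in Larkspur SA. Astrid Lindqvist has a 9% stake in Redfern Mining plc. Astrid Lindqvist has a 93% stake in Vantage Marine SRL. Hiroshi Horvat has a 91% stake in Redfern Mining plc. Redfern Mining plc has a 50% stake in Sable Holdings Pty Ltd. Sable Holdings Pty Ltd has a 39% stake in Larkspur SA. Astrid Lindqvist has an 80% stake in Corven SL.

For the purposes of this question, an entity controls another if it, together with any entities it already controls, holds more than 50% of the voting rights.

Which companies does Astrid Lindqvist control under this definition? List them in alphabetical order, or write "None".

Astrid holds 93% of Vantage, so Astrid controls Vantage.
Astrid holds 80% of Corven, so Astrid controls Corven.
Corven holds 61% of Basalt, so Astrid controls Basalt.
No other company's threshold is met.

Basalt Media Kft, Corven SL, Vantage Marine SRL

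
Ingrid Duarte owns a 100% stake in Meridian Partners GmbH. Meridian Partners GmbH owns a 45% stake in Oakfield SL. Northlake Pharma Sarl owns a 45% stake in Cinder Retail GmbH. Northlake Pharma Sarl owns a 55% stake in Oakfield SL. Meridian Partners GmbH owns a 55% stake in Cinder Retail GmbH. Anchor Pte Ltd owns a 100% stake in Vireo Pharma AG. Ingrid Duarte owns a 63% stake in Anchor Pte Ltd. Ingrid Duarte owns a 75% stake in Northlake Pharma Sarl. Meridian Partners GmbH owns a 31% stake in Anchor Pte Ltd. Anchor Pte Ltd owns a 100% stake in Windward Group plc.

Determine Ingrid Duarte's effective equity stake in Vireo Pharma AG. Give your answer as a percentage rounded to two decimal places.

Ingrid reaches Vireo along 2 paths.
Via Anchor: 63% × 100% = 63%.
Via Meridian → Anchor: 100% × 31% × 100% = 31%.
Total: 63% + 31% = 94%.
Rounded: 94.00%.

94.00%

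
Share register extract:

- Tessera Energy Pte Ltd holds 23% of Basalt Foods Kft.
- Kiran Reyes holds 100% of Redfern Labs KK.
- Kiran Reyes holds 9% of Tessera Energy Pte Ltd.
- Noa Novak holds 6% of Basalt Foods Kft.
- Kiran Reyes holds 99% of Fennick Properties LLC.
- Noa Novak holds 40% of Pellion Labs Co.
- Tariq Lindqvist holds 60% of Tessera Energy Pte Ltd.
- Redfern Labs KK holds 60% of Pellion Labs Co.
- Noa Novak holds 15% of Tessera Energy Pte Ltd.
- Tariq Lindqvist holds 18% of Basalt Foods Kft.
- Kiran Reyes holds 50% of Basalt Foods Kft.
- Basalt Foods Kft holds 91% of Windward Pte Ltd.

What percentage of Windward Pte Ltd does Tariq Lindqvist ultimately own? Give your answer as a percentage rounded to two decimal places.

28.94%

Tariq reaches Windward along 2 paths.
Via Basalt: 18% × 91% = 16.38%.
Via Tessera → Basalt: 60% × 23% × 91% = 12.558%.
Total: 16.38% + 12.558% = 28.938%.
Rounded: 28.94%.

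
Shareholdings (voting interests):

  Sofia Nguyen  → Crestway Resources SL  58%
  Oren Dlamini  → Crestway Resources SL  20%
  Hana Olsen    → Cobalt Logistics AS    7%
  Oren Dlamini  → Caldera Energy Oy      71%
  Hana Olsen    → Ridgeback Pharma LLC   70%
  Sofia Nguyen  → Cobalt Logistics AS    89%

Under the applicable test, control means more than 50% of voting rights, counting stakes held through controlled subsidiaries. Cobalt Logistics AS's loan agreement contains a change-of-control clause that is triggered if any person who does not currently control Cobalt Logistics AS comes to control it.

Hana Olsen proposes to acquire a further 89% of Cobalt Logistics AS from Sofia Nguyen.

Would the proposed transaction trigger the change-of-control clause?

The purchase adds only to Hana's holdings (Sofia's stake shrinks), so Hana is the only person who could newly come to control Cobalt.
Hana holds 70% of Ridgeback, so Hana controls Ridgeback.
In Cobalt, Hana's side holds only 7%, not > 50%.
So before the transaction, Hana does not control Cobalt.
After the purchase, Hana's direct stake in Cobalt rises to 7% + 89% = 96%, and Sofia's stake falls to 0%.
Hana holds 96% of Cobalt, so Hana controls Cobalt.
Hana did not control Cobalt before and does after, so the clause is triggered.

Yes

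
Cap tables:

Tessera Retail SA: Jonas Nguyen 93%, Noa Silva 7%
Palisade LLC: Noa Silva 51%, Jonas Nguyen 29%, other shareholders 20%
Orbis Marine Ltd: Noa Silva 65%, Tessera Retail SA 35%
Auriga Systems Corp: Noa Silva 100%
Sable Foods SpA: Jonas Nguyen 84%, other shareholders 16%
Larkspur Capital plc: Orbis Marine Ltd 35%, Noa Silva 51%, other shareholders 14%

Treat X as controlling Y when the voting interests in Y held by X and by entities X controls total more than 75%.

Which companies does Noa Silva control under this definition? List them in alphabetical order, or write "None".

Auriga Systems Corp

Noa holds 100% of Auriga, so Noa controls Auriga.
No other company's threshold is met.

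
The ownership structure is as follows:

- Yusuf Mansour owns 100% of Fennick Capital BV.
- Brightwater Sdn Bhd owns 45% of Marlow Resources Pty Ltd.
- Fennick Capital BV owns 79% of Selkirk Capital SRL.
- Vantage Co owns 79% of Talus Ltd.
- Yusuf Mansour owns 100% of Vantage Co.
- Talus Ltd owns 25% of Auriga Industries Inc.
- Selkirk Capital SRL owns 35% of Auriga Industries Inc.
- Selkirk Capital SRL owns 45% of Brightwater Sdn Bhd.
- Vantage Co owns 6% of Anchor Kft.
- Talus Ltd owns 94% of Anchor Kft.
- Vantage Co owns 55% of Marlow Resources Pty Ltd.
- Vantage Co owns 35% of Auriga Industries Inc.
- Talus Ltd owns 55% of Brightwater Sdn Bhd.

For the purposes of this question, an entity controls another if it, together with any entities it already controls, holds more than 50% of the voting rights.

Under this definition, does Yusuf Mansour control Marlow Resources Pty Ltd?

Yusuf holds 100% of Vantage, so Yusuf controls Vantage.
Vantage holds 79% of Talus, so Yusuf controls Talus.
Yusuf holds 100% of Fennick, so Yusuf controls Fennick.
Fennick holds 79% of Selkirk, so Yusuf controls Selkirk.
Selkirk and Talus together hold 45% + 55% = 100% of Brightwater, so Yusuf controls Brightwater.
Vantage and Brightwater together hold 55% + 45% = 100% of Marlow, so Yusuf controls Marlow.

Yes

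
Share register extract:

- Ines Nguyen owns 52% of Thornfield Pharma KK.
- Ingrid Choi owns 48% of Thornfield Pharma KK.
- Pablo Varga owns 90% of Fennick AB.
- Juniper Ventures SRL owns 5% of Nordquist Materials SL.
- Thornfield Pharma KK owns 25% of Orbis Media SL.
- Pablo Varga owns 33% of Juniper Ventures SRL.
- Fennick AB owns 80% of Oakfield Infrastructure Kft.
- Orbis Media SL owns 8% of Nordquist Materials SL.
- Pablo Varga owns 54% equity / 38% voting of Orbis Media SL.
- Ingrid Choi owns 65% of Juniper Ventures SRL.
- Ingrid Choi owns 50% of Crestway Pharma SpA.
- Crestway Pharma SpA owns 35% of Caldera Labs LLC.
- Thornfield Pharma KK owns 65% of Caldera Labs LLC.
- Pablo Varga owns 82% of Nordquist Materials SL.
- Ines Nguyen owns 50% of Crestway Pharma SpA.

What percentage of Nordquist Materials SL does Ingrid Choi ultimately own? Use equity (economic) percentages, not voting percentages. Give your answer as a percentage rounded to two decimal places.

Ingrid reaches Nordquist along 2 paths.
Via Juniper: 65% × 5% = 3.25%.
Via Thornfield → Orbis: 48% × 25% × 8% = 0.96%.
Total: 3.25% + 0.96% = 4.21%.

4.21%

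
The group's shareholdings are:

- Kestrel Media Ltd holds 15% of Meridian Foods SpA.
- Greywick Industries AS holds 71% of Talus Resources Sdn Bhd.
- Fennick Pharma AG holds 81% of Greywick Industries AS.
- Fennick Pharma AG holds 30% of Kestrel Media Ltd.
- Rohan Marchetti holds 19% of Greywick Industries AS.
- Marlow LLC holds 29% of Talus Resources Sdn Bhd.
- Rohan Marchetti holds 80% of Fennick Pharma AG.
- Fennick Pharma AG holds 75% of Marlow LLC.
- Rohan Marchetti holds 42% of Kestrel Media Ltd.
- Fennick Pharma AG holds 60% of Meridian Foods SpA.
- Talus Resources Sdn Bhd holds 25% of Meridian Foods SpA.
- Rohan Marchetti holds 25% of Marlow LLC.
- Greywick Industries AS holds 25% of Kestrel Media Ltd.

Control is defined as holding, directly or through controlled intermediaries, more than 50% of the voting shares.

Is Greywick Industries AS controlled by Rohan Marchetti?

Yes

Rohan holds 80% of Fennick, so Rohan controls Fennick.
Fennick and Rohan together hold 81% + 19% = 100% of Greywick, so Rohan controls Greywick.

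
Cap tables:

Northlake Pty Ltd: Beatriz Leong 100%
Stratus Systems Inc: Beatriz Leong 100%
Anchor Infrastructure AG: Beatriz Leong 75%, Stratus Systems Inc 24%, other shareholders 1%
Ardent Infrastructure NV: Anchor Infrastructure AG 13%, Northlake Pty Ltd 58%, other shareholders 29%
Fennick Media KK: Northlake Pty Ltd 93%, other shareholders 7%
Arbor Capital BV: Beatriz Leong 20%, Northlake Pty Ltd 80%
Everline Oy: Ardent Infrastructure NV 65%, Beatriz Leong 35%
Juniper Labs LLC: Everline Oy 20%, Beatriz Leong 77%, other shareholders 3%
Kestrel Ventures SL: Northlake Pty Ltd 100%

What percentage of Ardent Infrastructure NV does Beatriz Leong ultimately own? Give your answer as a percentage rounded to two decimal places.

70.87%

Beatriz reaches Ardent along 3 paths.
Via Anchor: 75% × 13% = 9.75%.
Via Stratus → Anchor: 100% × 24% × 13% = 3.12%.
Via Northlake: 100% × 58% = 58%.
Total: 9.75% + 3.12% + 58% = 70.87%.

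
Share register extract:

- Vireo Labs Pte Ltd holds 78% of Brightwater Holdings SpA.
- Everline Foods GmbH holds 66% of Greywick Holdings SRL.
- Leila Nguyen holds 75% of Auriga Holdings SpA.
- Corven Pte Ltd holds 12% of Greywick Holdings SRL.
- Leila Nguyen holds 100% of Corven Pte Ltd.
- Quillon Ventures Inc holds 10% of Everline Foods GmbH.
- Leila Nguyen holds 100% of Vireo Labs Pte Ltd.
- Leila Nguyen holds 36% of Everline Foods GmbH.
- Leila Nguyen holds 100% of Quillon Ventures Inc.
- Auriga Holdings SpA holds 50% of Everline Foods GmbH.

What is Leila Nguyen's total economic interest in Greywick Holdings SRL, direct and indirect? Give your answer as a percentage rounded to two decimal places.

Leila reaches Greywick along 4 paths.
Via Quillon → Everline: 100% × 10% × 66% = 6.6%.
Via Everline: 36% × 66% = 23.76%.
Via Auriga → Everline: 75% × 50% × 66% = 24.75%.
Via Corven: 100% × 12% = 12%.
Total: 6.6% + 23.76% + 24.75% + 12% = 67.11%.

67.11%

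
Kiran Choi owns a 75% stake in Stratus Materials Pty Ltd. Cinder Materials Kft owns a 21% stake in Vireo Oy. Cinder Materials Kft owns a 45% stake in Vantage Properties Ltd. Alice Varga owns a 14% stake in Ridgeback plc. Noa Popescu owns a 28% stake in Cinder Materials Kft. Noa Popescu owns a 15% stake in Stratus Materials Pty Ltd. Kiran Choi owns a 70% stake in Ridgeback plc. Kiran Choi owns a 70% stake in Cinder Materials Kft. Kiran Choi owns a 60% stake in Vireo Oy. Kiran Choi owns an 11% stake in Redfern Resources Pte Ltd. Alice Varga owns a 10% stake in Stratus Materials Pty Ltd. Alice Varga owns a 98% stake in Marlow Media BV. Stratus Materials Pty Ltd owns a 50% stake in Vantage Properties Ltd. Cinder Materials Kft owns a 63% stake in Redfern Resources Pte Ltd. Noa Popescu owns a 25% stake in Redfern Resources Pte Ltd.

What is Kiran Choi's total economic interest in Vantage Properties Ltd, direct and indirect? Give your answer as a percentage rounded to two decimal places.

Kiran reaches Vantage along 2 paths.
Via Cinder: 70% × 45% = 31.5%.
Via Stratus: 75% × 50% = 37.5%.
Total: 31.5% + 37.5% = 69%.
Rounded: 69.00%.

69.00%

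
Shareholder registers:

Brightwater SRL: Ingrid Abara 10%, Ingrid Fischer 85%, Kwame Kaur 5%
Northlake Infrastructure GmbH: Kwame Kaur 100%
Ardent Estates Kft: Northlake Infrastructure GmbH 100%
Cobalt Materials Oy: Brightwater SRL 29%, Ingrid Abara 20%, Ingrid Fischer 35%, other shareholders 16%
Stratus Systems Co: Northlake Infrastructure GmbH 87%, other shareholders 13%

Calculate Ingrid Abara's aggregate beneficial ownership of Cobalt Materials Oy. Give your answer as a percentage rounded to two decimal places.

Ingrid Abara reaches Cobalt along 2 paths.
Via Brightwater: 10% × 29% = 2.9%.
Direct stake: 20% = 20%.
Total: 2.9% + 20% = 22.9%.
Rounded: 22.90%.

22.90%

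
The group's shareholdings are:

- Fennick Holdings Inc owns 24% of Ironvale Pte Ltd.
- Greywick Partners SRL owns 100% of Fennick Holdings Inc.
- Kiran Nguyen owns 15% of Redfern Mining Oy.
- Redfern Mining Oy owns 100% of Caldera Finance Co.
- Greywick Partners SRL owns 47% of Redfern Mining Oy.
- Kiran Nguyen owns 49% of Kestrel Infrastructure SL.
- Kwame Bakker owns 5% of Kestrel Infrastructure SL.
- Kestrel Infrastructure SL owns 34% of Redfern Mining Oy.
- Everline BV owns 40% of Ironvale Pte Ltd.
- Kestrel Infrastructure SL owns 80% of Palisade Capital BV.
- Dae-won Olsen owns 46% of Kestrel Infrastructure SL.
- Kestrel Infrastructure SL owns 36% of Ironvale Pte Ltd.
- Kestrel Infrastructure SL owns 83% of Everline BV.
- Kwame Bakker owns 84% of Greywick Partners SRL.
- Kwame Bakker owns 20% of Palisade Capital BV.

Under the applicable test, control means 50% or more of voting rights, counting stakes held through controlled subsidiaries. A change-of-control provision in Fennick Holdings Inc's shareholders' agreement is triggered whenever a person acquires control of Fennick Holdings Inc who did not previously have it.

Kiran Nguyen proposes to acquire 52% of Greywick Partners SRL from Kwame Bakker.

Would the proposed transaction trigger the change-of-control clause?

Yes

The purchase adds only to Kiran's holdings (Kwame's stake shrinks), so Kiran is the only person who could newly come to control Fennick.
Kiran's largest direct stake is 49% in Kestrel, which does not meet the threshold, so Kiran controls no company.
Neither Kiran nor any entity Kiran controls holds any voting interest in Fennick.
So before the transaction, Kiran does not control Fennick.
After the purchase, Kiran holds 52% of Greywick directly, and Kwame's stake falls to 32%.
Kiran holds 52% of Greywick, so Kiran controls Greywick.
Greywick holds 100% of Fennick, so Kiran controls Fennick.
Kiran did not control Fennick before and does after, so the clause is triggered.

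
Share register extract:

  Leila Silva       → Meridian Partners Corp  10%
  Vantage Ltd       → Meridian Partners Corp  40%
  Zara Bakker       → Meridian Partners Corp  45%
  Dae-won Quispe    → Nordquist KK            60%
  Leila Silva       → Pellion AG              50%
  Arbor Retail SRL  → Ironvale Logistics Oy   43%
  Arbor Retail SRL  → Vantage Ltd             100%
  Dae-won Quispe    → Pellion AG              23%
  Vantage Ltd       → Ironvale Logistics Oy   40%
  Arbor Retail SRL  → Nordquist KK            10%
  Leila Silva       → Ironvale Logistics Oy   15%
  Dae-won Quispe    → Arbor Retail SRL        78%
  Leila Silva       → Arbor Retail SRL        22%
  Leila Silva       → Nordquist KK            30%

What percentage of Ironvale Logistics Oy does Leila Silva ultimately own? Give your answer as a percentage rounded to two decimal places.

Leila reaches Ironvale along 3 paths.
Via Arbor: 22% × 43% = 9.46%.
Direct stake: 15% = 15%.
Via Arbor → Vantage: 22% × 100% × 40% = 8.8%.
Total: 9.46% + 15% + 8.8% = 33.26%.

33.26%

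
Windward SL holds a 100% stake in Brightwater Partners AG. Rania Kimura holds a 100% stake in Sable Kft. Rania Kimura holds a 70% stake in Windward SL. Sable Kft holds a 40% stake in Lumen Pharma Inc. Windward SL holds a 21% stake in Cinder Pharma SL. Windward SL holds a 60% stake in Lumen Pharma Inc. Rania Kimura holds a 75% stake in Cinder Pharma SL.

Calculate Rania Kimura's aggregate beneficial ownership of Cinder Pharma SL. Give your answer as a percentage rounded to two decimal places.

89.70%

Rania reaches Cinder along 2 paths.
Direct stake: 75% = 75%.
Via Windward: 70% × 21% = 14.7%.
Total: 75% + 14.7% = 89.7%.
Rounded: 89.70%.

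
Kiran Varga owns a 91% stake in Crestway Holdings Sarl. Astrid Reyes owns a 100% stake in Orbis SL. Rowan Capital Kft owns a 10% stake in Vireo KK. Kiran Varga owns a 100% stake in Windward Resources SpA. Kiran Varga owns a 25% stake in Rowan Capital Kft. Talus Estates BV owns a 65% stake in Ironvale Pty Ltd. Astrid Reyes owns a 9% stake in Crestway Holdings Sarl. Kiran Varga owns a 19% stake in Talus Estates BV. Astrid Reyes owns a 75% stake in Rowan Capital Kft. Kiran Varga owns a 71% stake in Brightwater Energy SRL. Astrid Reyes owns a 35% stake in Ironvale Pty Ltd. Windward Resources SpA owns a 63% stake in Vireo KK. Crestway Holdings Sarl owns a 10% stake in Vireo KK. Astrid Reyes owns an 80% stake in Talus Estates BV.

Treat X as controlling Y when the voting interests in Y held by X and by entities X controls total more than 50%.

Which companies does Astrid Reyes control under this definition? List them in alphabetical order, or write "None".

Astrid holds 80% of Talus, so Astrid controls Talus.
Astrid holds 75% of Rowan, so Astrid controls Rowan.
Astrid and Talus together hold 35% + 65% = 100% of Ironvale, so Astrid controls Ironvale.
Astrid holds 100% of Orbis, so Astrid controls Orbis.
No other company's threshold is met.

Ironvale Pty Ltd, Orbis SL, Rowan Capital Kft, Talus Estates BV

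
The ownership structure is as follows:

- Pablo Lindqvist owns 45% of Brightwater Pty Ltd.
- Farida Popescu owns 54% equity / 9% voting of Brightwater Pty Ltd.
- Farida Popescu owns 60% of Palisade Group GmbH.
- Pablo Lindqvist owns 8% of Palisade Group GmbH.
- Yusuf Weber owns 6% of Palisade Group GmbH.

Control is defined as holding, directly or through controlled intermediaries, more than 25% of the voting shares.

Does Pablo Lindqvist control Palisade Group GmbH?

Pablo holds 45% of Brightwater, so Pablo controls Brightwater.
In Palisade, Pablo's side holds only 8%, not > 25%.
So Pablo does not control Palisade.

No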